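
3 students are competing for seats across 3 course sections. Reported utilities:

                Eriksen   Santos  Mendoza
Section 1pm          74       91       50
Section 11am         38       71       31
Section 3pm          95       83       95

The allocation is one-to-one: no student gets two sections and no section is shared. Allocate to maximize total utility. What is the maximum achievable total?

Max total: 240 points

Treat this as an assignment problem: match each student to one section.
Optimal: Eriksen→Section 1pm (74 points), Santos→Section 11am (71 points), Mendoza→Section 3pm (95 points) — total 74+71+95 = 240 points.
Row-greedy (each student in turn takes its best remaining section) gives 217 points, worse by 23.
Next-best assignment: Eriksen→Section 11am, Santos→Section 1pm, Mendoza→Section 3pm = 224 points.
Every other assignment is strictly worse.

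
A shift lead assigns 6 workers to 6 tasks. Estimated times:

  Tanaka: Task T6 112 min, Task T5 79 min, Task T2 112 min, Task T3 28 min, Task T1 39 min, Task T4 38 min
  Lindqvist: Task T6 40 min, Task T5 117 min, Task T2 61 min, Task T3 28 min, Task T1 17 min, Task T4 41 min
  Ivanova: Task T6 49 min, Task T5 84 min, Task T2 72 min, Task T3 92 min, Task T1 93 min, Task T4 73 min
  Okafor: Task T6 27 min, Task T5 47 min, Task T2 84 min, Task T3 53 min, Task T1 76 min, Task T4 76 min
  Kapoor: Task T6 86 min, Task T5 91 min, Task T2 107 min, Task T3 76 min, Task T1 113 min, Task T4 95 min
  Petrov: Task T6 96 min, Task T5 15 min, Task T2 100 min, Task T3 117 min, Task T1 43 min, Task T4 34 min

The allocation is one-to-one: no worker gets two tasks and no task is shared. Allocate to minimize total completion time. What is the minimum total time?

Optimal: Tanaka→Task T4 (38 min), Lindqvist→Task T1 (17 min), Ivanova→Task T2 (72 min), Okafor→Task T6 (27 min), Kapoor→Task T3 (76 min), Petrov→Task T5 (15 min) — total 38+17+72+27+76+15 = 245 min.
Checked against all permutations: 245 min is optimal.

Minimum total: 245 min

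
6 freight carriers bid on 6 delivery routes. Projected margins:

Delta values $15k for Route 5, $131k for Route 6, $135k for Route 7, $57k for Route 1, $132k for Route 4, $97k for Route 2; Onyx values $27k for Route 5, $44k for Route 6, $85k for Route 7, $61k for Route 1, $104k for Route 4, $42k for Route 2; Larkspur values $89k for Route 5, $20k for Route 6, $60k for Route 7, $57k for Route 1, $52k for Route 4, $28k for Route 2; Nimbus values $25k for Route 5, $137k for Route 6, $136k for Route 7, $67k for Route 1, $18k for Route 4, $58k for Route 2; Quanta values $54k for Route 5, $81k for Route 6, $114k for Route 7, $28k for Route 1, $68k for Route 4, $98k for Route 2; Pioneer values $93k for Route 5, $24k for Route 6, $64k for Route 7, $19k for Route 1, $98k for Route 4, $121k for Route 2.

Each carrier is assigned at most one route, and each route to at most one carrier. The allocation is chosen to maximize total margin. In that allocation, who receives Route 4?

Delta receives Route 4.

Optimal: Delta→Route 4 ($132k), Onyx→Route 1 ($61k), Larkspur→Route 5 ($89k), Nimbus→Route 6 ($137k), Quanta→Route 7 ($114k), Pioneer→Route 2 ($121k) — total 132+61+89+137+114+121 = $654k.
Row-greedy (each carrier in turn takes its best remaining route) gives $582k, worse by 72.
No other one-to-one assignment exceeds $654k.
Delta's own top route is Route 7 ($135k), but forcing Delta→Route 7 and reassigning the rest optimally gives only $624k — worse by 30.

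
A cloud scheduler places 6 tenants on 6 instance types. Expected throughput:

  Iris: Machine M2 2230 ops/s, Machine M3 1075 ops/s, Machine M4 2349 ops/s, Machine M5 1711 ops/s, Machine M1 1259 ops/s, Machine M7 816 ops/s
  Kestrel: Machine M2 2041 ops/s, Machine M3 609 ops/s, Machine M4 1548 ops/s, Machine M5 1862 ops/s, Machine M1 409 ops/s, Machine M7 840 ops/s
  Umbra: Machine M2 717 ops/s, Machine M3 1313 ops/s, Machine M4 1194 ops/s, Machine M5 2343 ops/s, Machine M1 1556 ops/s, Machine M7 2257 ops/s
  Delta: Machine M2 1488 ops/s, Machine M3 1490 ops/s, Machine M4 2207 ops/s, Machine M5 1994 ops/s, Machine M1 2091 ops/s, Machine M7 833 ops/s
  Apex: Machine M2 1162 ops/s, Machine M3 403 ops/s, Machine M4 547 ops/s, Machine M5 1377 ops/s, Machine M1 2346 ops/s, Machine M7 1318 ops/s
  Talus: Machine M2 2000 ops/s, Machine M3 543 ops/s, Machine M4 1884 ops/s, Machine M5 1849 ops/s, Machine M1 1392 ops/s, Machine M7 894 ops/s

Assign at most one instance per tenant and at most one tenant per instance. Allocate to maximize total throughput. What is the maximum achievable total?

Optimal: Iris→Machine M4 (2349 ops/s), Kestrel→Machine M2 (2041 ops/s), Umbra→Machine M7 (2257 ops/s), Delta→Machine M3 (1490 ops/s), Apex→Machine M1 (2346 ops/s), Talus→Machine M5 (1849 ops/s) — total 2349+2041+2257+1490+2346+1849 = 12332 ops/s.
Row-greedy (each tenant in turn takes its best remaining instance) gives 10685 ops/s, worse by 1647.
Swapping Iris↔Delta (Iris→Machine M3 1075 ops/s, Delta→Machine M4 2207 ops/s) loses 557.

Maximum total: 12332 ops/s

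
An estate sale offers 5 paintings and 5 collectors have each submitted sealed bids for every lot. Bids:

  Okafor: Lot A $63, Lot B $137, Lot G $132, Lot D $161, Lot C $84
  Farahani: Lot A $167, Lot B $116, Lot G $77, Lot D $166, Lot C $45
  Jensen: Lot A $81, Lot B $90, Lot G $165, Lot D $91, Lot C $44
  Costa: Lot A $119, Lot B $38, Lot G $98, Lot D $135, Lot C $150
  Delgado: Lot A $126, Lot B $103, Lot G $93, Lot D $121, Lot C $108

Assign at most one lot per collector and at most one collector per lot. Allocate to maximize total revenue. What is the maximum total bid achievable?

Optimal: Okafor→Lot D ($161), Farahani→Lot A ($167), Jensen→Lot G ($165), Costa→Lot C ($150), Delgado→Lot B ($103) — total 161+167+165+150+103 = $746.
Column-greedy (each lot in turn goes to its best remaining collector) gives $712, worse by 34.
Next-best assignment: Okafor→Lot B, Farahani→Lot D, Jensen→Lot G, Costa→Lot C, Delgado→Lot A = $744.

Maximum total: $746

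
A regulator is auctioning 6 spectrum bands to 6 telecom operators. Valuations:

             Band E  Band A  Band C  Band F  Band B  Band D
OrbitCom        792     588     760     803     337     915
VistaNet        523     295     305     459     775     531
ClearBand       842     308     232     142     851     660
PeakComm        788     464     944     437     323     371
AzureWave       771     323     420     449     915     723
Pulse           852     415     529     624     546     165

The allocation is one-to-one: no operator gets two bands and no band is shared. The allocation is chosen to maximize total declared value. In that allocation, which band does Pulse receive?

Pulse receives Band F.

Optimal: OrbitCom→Band D ($915M), VistaNet→Band A ($295M), ClearBand→Band E ($842M), PeakComm→Band C ($944M), AzureWave→Band B ($915M), Pulse→Band F ($624M) — total 915+295+842+944+915+624 = $4535M.
Row-greedy (each operator in turn takes its best remaining band) gives $4340M, worse by 195.
Every other assignment is strictly worse.
Pulse's own top band is Band E ($852M), but forcing Pulse→Band E and reassigning the rest optimally gives only $4469M — worse by 66.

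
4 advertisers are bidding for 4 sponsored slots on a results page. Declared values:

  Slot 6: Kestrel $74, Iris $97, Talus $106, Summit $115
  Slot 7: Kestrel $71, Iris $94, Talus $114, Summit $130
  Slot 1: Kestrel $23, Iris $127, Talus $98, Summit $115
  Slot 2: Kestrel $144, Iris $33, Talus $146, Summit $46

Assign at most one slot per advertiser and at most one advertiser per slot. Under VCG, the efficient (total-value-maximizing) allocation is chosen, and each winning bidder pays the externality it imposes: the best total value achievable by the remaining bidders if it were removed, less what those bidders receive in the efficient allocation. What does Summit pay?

Efficient allocation: Kestrel→Slot 2 ($144), Iris→Slot 1 ($127), Talus→Slot 6 ($106), Summit→Slot 7 ($130); total welfare W = $507.
Summit receives Slot 7 at value $130, so the others get W − 130 = $377.
Without Summit: best allocation of the remaining 3 bidders over all 4 slots is Kestrel→Slot 2 ($144), Iris→Slot 1 ($127), Talus→Slot 7 ($114), total $385.
VCG payment = (others' best without Summit) − (others' welfare with Summit) = 385 − 377 = $8.

Summit pays $8.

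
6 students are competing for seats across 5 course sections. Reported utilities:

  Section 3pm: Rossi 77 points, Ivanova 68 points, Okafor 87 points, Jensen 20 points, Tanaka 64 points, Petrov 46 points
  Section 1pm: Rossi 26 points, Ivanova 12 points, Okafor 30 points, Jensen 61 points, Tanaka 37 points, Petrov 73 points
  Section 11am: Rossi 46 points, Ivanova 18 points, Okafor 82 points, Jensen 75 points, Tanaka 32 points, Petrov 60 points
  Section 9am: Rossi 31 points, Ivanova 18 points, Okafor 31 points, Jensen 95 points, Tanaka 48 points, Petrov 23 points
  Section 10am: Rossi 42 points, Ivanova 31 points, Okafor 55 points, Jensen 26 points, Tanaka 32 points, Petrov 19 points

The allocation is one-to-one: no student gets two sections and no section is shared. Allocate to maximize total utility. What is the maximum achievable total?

Optimal: Ivanova→Section 3pm (68 points), Petrov→Section 1pm (73 points), Okafor→Section 11am (82 points), Jensen→Section 9am (95 points), Rossi→Section 10am (42 points) — total 68+73+82+95+42 = 360 points.
Column-greedy (each section in turn goes to its best remaining student) gives 325 points, worse by 35.
Checked against all permutations: 360 points is optimal.

Max total: 360 points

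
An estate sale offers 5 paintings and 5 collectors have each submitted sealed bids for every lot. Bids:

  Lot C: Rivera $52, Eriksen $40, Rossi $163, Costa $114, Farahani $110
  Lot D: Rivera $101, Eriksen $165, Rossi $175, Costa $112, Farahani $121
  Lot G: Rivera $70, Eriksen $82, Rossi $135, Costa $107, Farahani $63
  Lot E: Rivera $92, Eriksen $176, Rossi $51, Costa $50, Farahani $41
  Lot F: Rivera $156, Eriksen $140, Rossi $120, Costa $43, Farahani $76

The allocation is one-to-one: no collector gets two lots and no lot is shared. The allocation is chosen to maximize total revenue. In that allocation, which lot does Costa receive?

Costa receives Lot G.

This is the linear assignment problem.
Optimal: Rivera→Lot F ($156), Eriksen→Lot E ($176), Rossi→Lot D ($175), Costa→Lot G ($107), Farahani→Lot C ($110) — total 156+176+175+107+110 = $724.
Next-best assignment: Rivera→Lot F, Eriksen→Lot E, Rossi→Lot C, Costa→Lot G, Farahani→Lot D = $723.
Costa's own top lot is Lot C ($114), but forcing Costa→Lot C and reassigning the rest optimally gives only $702 — worse by 22.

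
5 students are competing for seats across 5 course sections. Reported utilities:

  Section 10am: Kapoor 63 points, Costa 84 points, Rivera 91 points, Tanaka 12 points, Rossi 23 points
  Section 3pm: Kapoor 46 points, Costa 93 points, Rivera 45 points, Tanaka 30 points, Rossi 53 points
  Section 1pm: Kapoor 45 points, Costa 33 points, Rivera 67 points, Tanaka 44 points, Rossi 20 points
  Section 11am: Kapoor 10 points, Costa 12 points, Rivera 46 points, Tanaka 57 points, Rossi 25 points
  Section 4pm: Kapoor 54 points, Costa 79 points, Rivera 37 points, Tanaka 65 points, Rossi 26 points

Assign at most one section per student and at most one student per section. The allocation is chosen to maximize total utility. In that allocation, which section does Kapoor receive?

Kapoor receives Section 1pm.

Optimal: Kapoor→Section 1pm (45 points), Costa→Section 4pm (79 points), Rivera→Section 10am (91 points), Tanaka→Section 11am (57 points), Rossi→Section 3pm (53 points) — total 45+79+91+57+53 = 325 points.
Row-greedy (each student in turn takes its best remaining section) gives 313 points, worse by 12.
Swapping Costa↔Rossi (Costa→Section 3pm 93 points, Rossi→Section 4pm 26 points) loses 13.
Kapoor's own top section is Section 10am (63 points), but forcing Kapoor→Section 10am and reassigning the rest optimally gives only 319 points — worse by 6.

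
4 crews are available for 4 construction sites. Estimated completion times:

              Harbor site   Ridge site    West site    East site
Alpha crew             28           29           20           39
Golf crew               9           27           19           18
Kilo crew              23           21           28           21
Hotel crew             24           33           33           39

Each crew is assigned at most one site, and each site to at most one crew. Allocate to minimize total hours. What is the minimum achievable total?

Optimal: Alpha crew→West site (20 hours), Golf crew→Harbor site (9 hours), Kilo crew→East site (21 hours), Hotel crew→Ridge site (33 hours) — total 20+9+21+33 = 83 hours.
Row-greedy (each crew in turn takes its cheapest remaining site) gives 89 hours, worse by 6.
No other one-to-one assignment undercuts 83 hours.

Min total: 83 hours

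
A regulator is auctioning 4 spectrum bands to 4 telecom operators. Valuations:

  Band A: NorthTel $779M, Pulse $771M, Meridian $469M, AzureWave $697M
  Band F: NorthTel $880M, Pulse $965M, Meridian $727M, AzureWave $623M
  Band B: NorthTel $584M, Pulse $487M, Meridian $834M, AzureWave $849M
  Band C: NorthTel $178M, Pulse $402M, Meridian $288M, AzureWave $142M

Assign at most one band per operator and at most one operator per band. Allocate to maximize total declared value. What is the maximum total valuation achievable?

Max total: $2881M

Optimal: NorthTel→Band A ($779M), Pulse→Band F ($965M), Meridian→Band C ($288M), AzureWave→Band B ($849M) — total 779+965+288+849 = $2881M.
Row-greedy (each operator in turn takes its best remaining band) gives $2627M, worse by 254.
Next-best assignment: NorthTel→Band F, Pulse→Band C, Meridian→Band B, AzureWave→Band A = $2813M.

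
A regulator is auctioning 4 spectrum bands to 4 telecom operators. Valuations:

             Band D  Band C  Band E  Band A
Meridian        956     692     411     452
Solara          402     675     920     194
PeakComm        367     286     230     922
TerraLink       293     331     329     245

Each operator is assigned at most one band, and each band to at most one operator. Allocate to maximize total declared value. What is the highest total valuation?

Max total: $3129M

Optimal: Meridian→Band D ($956M), Solara→Band E ($920M), PeakComm→Band A ($922M), TerraLink→Band C ($331M) — total 956+920+922+331 = $3129M.
Column-greedy (each band in turn goes to its best remaining operator) gives $2882M, worse by 247.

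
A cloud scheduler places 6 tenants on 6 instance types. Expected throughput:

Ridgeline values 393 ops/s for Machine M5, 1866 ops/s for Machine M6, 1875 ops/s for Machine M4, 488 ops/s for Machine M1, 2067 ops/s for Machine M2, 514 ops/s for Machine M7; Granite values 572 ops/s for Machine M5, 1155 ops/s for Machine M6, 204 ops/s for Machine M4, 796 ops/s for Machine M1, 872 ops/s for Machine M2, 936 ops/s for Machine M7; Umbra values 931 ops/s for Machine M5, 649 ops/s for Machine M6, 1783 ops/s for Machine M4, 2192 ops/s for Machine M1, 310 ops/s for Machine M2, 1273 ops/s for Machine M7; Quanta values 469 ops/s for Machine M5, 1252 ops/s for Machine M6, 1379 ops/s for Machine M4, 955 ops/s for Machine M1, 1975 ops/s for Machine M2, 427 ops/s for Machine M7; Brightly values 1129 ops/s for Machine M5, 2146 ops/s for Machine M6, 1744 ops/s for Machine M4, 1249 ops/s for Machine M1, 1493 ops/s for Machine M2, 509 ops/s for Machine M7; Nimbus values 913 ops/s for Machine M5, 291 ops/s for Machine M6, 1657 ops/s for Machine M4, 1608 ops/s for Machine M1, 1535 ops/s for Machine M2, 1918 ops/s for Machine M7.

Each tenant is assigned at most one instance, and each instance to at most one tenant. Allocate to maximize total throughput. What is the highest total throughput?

Optimal: Ridgeline→Machine M4 (1875 ops/s), Granite→Machine M5 (572 ops/s), Umbra→Machine M1 (2192 ops/s), Quanta→Machine M2 (1975 ops/s), Brightly→Machine M6 (2146 ops/s), Nimbus→Machine M7 (1918 ops/s) — total 1875+572+2192+1975+2146+1918 = 10678 ops/s.
Max-entry greedy (repeatedly take the single best remaining cell) gives 10274 ops/s, worse by 404.
Next-best assignment: Ridgeline→Machine M2, Granite→Machine M5, Umbra→Machine M1, Quanta→Machine M4, Brightly→Machine M6, Nimbus→Machine M7 = 10274 ops/s.
Swapping Ridgeline↔Brightly (Ridgeline→Machine M6 1866 ops/s, Brightly→Machine M4 1744 ops/s) loses 411.

Maximum total: 10678 ops/s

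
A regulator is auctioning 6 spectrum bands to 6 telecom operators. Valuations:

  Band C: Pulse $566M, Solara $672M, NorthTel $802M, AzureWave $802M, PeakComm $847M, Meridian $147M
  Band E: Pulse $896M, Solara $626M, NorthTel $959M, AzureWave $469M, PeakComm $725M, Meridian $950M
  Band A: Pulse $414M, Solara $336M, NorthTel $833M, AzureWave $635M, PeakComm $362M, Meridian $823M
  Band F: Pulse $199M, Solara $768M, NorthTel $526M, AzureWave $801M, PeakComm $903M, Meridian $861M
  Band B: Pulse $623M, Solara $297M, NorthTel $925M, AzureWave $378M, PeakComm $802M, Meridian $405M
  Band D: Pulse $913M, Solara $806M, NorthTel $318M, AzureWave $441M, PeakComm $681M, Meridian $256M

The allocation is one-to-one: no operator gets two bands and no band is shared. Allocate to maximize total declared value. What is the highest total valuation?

Optimal: Pulse→Band E ($896M), Solara→Band D ($806M), NorthTel→Band B ($925M), AzureWave→Band C ($802M), PeakComm→Band F ($903M), Meridian→Band A ($823M) — total 896+806+925+802+903+823 = $5155M.
Swapping AzureWave↔PeakComm (AzureWave→Band F $801M, PeakComm→Band C $847M) loses 57.
Checked against all permutations: $5155M is optimal.

Maximum total: $5155M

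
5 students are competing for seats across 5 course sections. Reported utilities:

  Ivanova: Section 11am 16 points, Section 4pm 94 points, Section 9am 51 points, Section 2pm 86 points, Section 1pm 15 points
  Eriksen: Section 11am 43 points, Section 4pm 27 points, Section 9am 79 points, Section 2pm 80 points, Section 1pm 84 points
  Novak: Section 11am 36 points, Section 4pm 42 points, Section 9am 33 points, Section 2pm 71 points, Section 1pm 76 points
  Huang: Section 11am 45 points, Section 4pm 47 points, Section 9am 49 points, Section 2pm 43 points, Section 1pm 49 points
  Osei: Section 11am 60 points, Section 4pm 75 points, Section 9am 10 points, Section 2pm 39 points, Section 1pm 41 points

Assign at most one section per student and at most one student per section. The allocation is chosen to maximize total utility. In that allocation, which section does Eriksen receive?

This is the linear assignment problem.
Optimal: Ivanova→Section 2pm (86 points), Eriksen→Section 9am (79 points), Novak→Section 1pm (76 points), Huang→Section 11am (45 points), Osei→Section 4pm (75 points) — total 86+79+76+45+75 = 361 points.
Row-greedy (each student in turn takes its best remaining section) gives 358 points, worse by 3.
Next-best assignment: Ivanova→Section 4pm, Eriksen→Section 2pm, Novak→Section 1pm, Huang→Section 9am, Osei→Section 11am = 359 points.
Checked against all permutations: 361 points is optimal.
Eriksen's own top section is Section 1pm (84 points), but forcing Eriksen→Section 1pm and reassigning the rest optimally gives only 358 points — worse by 3.

Eriksen receives Section 9am.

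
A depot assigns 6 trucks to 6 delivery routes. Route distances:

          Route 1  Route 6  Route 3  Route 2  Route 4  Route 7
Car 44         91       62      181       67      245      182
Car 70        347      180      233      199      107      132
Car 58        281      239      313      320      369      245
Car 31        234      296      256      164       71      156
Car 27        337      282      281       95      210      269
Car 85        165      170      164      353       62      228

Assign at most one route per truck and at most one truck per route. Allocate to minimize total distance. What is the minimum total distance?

Min total: 792 km

Optimal: Car 44→Route 1 (91 km), Car 70→Route 7 (132 km), Car 58→Route 6 (239 km), Car 31→Route 4 (71 km), Car 27→Route 2 (95 km), Car 85→Route 3 (164 km) — total 91+132+239+71+95+164 = 792 km.
Min-entry greedy (repeatedly take the single cheapest remaining cell) gives 898 km, worse by 106.
Checked against all permutations: 792 km is optimal.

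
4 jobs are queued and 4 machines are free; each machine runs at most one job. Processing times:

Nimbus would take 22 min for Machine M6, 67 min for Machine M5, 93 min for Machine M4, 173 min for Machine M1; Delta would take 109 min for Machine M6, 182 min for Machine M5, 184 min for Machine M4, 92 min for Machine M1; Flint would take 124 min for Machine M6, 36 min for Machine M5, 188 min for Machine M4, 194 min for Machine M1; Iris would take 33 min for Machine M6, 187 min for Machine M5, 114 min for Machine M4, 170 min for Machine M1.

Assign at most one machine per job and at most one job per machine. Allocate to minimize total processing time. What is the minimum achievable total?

Minimum total: 254 min

Optimal: Nimbus→Machine M4 (93 min), Delta→Machine M1 (92 min), Flint→Machine M5 (36 min), Iris→Machine M6 (33 min) — total 93+92+36+33 = 254 min.
Row-greedy (each job in turn takes its cheapest remaining machine) gives 264 min, worse by 10.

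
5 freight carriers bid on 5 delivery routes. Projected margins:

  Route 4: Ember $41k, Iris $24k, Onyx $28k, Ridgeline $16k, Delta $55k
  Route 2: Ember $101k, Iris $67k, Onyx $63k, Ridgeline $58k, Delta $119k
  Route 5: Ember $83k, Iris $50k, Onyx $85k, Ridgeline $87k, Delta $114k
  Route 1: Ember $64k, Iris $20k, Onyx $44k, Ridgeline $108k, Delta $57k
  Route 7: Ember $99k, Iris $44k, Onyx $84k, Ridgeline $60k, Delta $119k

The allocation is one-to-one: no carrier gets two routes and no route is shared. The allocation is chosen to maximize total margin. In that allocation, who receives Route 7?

This is the linear assignment problem.
Optimal: Ember→Route 2 ($101k), Iris→Route 4 ($24k), Onyx→Route 5 ($85k), Ridgeline→Route 1 ($108k), Delta→Route 7 ($119k) — total 101+24+85+108+119 = $437k.
Row-greedy (each carrier in turn takes its best remaining route) gives $398k, worse by 39.
Delta's own top route is Route 2 ($119k), but forcing Delta→Route 2 and reassigning the rest optimally gives only $435k — worse by 2.

Delta receives Route 7.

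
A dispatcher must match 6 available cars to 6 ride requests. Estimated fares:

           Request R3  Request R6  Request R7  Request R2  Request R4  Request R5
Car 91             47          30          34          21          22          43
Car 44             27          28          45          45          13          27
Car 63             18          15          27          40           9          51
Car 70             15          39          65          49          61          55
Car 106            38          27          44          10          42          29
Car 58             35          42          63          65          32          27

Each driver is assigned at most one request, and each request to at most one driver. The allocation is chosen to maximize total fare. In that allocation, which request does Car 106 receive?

Car 106 receives Request R4.

Optimal: Car 91→Request R3 ($47), Car 44→Request R6 ($28), Car 63→Request R5 ($51), Car 70→Request R7 ($65), Car 106→Request R4 ($42), Car 58→Request R2 ($65) — total 47+28+51+65+42+65 = $298.
Column-greedy (each request in turn goes to its best remaining driver) gives $292, worse by 6.
Swapping Car 106↔Car 91 (Car 106→Request R3 $38, Car 91→Request R4 $22) loses 29.
Car 106's own top request is Request R7 ($44), but forcing Car 106→Request R7 and reassigning the rest optimally gives only $296 — worse by 2.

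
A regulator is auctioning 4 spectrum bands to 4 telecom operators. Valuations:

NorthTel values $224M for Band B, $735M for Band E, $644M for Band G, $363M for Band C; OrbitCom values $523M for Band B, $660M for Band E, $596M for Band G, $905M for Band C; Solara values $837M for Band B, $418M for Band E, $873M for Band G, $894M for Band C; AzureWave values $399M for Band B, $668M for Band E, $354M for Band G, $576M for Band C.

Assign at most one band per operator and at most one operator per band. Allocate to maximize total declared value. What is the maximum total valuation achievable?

Max total: $3054M

This is a one-to-one assignment (maximum-weight bipartite matching).
Optimal: NorthTel→Band G ($644M), OrbitCom→Band C ($905M), Solara→Band B ($837M), AzureWave→Band E ($668M) — total 644+905+837+668 = $3054M.
Column-greedy (each band in turn goes to its best remaining operator) gives $2744M, worse by 310.
Next-best assignment: NorthTel→Band E, OrbitCom→Band C, Solara→Band G, AzureWave→Band B = $2912M.
Swapping Solara↔OrbitCom (Solara→Band C $894M, OrbitCom→Band B $523M) loses 325.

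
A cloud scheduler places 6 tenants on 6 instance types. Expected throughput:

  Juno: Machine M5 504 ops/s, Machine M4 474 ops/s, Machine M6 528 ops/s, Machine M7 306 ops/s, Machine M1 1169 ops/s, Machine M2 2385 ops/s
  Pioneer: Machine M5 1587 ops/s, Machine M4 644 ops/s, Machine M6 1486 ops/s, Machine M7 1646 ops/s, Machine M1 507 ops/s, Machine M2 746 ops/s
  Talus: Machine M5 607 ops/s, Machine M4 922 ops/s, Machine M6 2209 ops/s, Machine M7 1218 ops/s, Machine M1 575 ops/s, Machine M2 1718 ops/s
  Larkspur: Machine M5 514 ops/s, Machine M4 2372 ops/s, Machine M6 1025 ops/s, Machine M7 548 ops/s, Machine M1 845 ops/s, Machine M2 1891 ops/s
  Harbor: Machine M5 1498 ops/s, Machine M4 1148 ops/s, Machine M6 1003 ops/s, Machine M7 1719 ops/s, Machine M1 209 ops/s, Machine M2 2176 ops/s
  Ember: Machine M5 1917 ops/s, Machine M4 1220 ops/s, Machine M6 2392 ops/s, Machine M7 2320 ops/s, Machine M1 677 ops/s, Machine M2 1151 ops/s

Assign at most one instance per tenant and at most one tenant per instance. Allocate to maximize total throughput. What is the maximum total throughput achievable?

This is the linear assignment problem.
Optimal: Juno→Machine M1 (1169 ops/s), Pioneer→Machine M5 (1587 ops/s), Talus→Machine M6 (2209 ops/s), Larkspur→Machine M4 (2372 ops/s), Harbor→Machine M2 (2176 ops/s), Ember→Machine M7 (2320 ops/s) — total 1169+1587+2209+2372+2176+2320 = 11833 ops/s.
Max-entry greedy (repeatedly take the single best remaining cell) gives 11030 ops/s, worse by 803.
Checked against all permutations: 11833 ops/s is optimal.

Max total: 11833 ops/s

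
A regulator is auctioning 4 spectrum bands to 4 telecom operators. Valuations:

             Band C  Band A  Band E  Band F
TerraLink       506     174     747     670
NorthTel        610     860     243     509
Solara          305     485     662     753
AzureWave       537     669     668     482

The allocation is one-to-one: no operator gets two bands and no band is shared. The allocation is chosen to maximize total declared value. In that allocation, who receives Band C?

Optimal: TerraLink→Band E ($747M), NorthTel→Band A ($860M), Solara→Band F ($753M), AzureWave→Band C ($537M) — total 747+860+753+537 = $2897M.
Column-greedy (each band in turn goes to its best remaining operator) gives $2779M, worse by 118.
Every other assignment is strictly worse.
AzureWave's own top band is Band A ($669M), but forcing AzureWave→Band A and reassigning the rest optimally gives only $2779M — worse by 118.

AzureWave receives Band C.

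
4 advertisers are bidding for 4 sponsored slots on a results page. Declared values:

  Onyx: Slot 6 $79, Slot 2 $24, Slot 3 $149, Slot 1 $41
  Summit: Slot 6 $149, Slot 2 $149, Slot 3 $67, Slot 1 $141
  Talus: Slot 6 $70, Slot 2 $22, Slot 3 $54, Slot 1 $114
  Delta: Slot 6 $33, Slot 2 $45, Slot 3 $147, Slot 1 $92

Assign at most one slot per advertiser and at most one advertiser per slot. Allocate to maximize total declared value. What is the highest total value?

This is the linear assignment problem.
Optimal: Onyx→Slot 6 ($79), Summit→Slot 2 ($149), Talus→Slot 1 ($114), Delta→Slot 3 ($147) — total 79+149+114+147 = $489.
Column-greedy (each slot in turn goes to its best remaining advertiser) gives $457, worse by 32.
Checked against all permutations: $489 is optimal.

Maximum total: $489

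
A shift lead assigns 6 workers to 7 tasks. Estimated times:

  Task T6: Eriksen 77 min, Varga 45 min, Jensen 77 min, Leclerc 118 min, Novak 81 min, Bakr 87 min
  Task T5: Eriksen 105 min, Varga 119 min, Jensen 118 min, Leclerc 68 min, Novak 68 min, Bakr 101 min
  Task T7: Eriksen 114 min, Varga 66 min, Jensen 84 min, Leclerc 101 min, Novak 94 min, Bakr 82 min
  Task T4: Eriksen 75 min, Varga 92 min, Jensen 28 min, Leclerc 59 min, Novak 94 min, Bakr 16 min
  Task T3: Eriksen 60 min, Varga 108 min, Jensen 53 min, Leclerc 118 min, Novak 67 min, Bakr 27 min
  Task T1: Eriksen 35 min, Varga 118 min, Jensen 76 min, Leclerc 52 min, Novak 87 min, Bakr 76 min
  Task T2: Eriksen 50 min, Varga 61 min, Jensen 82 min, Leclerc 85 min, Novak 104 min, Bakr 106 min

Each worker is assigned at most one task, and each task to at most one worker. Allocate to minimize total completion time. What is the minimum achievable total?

Treat this as an assignment problem: match each worker to one task.
Optimal: Eriksen→Task T2 (50 min), Varga→Task T6 (45 min), Jensen→Task T4 (28 min), Leclerc→Task T1 (52 min), Novak→Task T5 (68 min), Bakr→Task T3 (27 min) — total 50+45+28+52+68+27 = 270 min.
Min-entry greedy (repeatedly take the single cheapest remaining cell) gives 311 min, worse by 41.
Next-best assignment: Eriksen→Task T2, Varga→Task T6, Jensen→Task T3, Leclerc→Task T1, Novak→Task T5, Bakr→Task T4 = 284 min.
Swapping Varga↔Jensen (Varga→Task T4 92 min, Jensen→Task T6 77 min) adds 96.

Min total: 270 min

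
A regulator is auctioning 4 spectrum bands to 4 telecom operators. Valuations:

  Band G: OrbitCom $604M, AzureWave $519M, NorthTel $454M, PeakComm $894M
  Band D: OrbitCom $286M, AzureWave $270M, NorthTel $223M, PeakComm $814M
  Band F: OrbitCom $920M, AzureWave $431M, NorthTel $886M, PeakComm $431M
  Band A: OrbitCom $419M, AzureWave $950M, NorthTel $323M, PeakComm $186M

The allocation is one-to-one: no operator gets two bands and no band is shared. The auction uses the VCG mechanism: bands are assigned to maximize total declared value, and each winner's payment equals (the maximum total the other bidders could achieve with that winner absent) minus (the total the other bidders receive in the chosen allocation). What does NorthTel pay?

Efficient allocation: OrbitCom→Band G ($604M), AzureWave→Band A ($950M), NorthTel→Band F ($886M), PeakComm→Band D ($814M); total welfare W = $3254M.
NorthTel receives Band F at value $886M, so the others get W − 886 = $2368M.
Without NorthTel: best allocation of the remaining 3 bidders over all 4 bands is OrbitCom→Band F ($920M), AzureWave→Band A ($950M), PeakComm→Band G ($894M), total $2764M.
VCG payment = (others' best without NorthTel) − (others' welfare with NorthTel) = 2764 − 2368 = $396M.

NorthTel pays $396M.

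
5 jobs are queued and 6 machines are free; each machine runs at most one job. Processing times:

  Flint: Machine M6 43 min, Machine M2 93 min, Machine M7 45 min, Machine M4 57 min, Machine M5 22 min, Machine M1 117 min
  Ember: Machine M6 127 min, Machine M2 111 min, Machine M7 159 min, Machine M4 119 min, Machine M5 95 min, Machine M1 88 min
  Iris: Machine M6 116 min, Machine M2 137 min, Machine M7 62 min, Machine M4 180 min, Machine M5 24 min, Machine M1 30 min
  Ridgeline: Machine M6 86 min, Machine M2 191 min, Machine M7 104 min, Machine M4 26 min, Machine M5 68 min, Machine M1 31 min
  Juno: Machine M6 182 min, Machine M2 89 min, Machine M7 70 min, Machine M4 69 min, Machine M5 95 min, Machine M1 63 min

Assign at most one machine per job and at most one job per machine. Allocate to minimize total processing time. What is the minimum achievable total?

Minimum total: 251 min

Optimal: Flint→Machine M6 (43 min), Ember→Machine M1 (88 min), Iris→Machine M5 (24 min), Ridgeline→Machine M4 (26 min), Juno→Machine M7 (70 min) — total 43+88+24+26+70 = 251 min.
Swapping Iris↔Ember (Iris→Machine M1 30 min, Ember→Machine M5 95 min) adds 13.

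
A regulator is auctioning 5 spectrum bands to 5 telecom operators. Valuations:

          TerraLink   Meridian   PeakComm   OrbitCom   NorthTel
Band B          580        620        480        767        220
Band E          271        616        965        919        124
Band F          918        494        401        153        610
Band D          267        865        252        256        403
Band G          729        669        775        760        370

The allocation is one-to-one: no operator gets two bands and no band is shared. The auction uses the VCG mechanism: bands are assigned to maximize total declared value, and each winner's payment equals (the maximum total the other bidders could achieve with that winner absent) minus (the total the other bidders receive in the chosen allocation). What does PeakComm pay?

Efficient allocation: TerraLink→Band G ($729M), Meridian→Band D ($865M), PeakComm→Band E ($965M), OrbitCom→Band B ($767M), NorthTel→Band F ($610M); total welfare W = $3936M.
PeakComm receives Band E at value $965M, so the others get W − 965 = $2971M.
Without PeakComm: best allocation of the remaining 4 bidders over all 5 bands is TerraLink→Band G ($729M), Meridian→Band D ($865M), OrbitCom→Band E ($919M), NorthTel→Band F ($610M), total $3123M.
VCG payment = (others' best without PeakComm) − (others' welfare with PeakComm) = 3123 − 2971 = $152M.

PeakComm pays $152M.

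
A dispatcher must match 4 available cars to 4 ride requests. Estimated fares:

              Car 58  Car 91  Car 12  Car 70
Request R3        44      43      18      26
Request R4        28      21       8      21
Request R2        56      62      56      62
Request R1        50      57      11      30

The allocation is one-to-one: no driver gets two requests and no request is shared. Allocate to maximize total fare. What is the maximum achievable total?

Maximum total: $178

Optimal: Car 58→Request R3 ($44), Car 91→Request R1 ($57), Car 12→Request R2 ($56), Car 70→Request R4 ($21) — total 44+57+56+21 = $178.
Column-greedy (each request in turn goes to its best remaining driver) gives $138, worse by 40.
Swapping Car 12↔Car 70 (Car 12→Request R4 $8, Car 70→Request R2 $62) loses 7.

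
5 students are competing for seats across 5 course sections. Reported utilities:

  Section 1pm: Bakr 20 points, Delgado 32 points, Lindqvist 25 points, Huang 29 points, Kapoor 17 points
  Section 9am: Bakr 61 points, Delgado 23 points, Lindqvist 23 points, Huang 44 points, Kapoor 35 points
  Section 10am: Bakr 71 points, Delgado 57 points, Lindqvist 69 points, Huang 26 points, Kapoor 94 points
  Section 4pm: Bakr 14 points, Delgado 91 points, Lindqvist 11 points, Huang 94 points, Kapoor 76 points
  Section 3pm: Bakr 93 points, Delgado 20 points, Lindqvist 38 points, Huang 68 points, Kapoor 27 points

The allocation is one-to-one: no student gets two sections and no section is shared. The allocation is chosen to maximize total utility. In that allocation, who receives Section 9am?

Optimal: Bakr→Section 3pm (93 points), Delgado→Section 4pm (91 points), Lindqvist→Section 1pm (25 points), Huang→Section 9am (44 points), Kapoor→Section 10am (94 points) — total 93+91+25+44+94 = 347 points.
Column-greedy (each section in turn goes to its best remaining student) gives 319 points, worse by 28.
Swapping Huang↔Bakr (Huang→Section 3pm 68 points, Bakr→Section 9am 61 points) loses 8.
Huang's own top section is Section 4pm (94 points), but forcing Huang→Section 4pm and reassigning the rest optimally gives only 336 points — worse by 11.

Huang receives Section 9am.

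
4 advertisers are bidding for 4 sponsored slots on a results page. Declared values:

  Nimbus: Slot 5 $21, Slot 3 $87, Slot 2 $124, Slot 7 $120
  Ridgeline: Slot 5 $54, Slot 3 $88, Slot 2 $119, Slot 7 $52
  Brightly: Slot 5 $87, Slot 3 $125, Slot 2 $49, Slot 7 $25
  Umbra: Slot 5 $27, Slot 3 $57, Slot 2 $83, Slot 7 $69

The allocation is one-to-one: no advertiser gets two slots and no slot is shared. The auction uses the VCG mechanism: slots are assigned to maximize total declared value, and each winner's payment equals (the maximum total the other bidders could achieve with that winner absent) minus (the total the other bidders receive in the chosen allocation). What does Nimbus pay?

Efficient allocation: Nimbus→Slot 7 ($120), Ridgeline→Slot 2 ($119), Brightly→Slot 3 ($125), Umbra→Slot 5 ($27); total welfare W = $391.
Nimbus receives Slot 7 at value $120, so the others get W − 120 = $271.
Without Nimbus: best allocation of the remaining 3 bidders over all 4 slots is Ridgeline→Slot 2 ($119), Brightly→Slot 3 ($125), Umbra→Slot 7 ($69), total $313.
VCG payment = (others' best without Nimbus) − (others' welfare with Nimbus) = 313 − 271 = $42.

Nimbus pays $42.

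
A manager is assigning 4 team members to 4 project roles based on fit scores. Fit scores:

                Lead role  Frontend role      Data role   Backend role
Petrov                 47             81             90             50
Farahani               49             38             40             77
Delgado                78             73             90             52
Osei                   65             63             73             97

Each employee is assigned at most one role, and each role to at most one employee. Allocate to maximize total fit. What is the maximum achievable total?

Maximum total: 317 pts

This is the linear assignment problem.
Optimal: Petrov→Frontend role (81 pts), Farahani→Lead role (49 pts), Delgado→Data role (90 pts), Osei→Backend role (97 pts) — total 81+49+90+97 = 317 pts.
Column-greedy (each role in turn goes to its best remaining employee) gives 309 pts, worse by 8.
Next-best assignment: Petrov→Frontend role, Farahani→Backend role, Delgado→Data role, Osei→Lead role = 313 pts.
Swapping Osei↔Petrov (Osei→Frontend role 63 pts, Petrov→Backend role 50 pts) loses 65.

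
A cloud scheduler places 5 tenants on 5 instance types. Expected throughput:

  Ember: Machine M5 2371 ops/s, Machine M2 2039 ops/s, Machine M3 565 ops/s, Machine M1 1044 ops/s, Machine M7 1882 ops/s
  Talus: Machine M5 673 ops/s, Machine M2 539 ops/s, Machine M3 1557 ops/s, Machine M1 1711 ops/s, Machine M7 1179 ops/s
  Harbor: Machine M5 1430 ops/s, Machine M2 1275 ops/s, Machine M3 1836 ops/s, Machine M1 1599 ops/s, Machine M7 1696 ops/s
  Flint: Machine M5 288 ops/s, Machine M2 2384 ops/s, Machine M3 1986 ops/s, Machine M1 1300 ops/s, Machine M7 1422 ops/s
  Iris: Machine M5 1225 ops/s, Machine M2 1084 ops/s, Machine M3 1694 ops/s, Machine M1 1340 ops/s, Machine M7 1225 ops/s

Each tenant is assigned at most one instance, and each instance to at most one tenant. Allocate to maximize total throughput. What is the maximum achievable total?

Optimal: Ember→Machine M5 (2371 ops/s), Talus→Machine M1 (1711 ops/s), Harbor→Machine M7 (1696 ops/s), Flint→Machine M2 (2384 ops/s), Iris→Machine M3 (1694 ops/s) — total 2371+1711+1696+2384+1694 = 9856 ops/s.
Swapping Talus↔Ember (Talus→Machine M5 673 ops/s, Ember→Machine M1 1044 ops/s) loses 2365.
Checked against all permutations: 9856 ops/s is optimal.

Maximum total: 9856 ops/s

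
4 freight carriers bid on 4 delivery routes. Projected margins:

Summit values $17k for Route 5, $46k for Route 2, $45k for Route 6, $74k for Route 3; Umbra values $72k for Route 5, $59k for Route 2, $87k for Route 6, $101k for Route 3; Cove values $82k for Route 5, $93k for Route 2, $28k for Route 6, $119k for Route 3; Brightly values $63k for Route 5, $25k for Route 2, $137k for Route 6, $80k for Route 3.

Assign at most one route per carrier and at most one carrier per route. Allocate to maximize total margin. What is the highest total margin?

Maximum total: $376k

Treat this as an assignment problem: match each carrier to one route.
Optimal: Summit→Route 3 ($74k), Umbra→Route 5 ($72k), Cove→Route 2 ($93k), Brightly→Route 6 ($137k) — total 74+72+93+137 = $376k.
Row-greedy (each carrier in turn takes its best remaining route) gives $317k, worse by 59.
Checked against all permutations: $376k is optimal.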